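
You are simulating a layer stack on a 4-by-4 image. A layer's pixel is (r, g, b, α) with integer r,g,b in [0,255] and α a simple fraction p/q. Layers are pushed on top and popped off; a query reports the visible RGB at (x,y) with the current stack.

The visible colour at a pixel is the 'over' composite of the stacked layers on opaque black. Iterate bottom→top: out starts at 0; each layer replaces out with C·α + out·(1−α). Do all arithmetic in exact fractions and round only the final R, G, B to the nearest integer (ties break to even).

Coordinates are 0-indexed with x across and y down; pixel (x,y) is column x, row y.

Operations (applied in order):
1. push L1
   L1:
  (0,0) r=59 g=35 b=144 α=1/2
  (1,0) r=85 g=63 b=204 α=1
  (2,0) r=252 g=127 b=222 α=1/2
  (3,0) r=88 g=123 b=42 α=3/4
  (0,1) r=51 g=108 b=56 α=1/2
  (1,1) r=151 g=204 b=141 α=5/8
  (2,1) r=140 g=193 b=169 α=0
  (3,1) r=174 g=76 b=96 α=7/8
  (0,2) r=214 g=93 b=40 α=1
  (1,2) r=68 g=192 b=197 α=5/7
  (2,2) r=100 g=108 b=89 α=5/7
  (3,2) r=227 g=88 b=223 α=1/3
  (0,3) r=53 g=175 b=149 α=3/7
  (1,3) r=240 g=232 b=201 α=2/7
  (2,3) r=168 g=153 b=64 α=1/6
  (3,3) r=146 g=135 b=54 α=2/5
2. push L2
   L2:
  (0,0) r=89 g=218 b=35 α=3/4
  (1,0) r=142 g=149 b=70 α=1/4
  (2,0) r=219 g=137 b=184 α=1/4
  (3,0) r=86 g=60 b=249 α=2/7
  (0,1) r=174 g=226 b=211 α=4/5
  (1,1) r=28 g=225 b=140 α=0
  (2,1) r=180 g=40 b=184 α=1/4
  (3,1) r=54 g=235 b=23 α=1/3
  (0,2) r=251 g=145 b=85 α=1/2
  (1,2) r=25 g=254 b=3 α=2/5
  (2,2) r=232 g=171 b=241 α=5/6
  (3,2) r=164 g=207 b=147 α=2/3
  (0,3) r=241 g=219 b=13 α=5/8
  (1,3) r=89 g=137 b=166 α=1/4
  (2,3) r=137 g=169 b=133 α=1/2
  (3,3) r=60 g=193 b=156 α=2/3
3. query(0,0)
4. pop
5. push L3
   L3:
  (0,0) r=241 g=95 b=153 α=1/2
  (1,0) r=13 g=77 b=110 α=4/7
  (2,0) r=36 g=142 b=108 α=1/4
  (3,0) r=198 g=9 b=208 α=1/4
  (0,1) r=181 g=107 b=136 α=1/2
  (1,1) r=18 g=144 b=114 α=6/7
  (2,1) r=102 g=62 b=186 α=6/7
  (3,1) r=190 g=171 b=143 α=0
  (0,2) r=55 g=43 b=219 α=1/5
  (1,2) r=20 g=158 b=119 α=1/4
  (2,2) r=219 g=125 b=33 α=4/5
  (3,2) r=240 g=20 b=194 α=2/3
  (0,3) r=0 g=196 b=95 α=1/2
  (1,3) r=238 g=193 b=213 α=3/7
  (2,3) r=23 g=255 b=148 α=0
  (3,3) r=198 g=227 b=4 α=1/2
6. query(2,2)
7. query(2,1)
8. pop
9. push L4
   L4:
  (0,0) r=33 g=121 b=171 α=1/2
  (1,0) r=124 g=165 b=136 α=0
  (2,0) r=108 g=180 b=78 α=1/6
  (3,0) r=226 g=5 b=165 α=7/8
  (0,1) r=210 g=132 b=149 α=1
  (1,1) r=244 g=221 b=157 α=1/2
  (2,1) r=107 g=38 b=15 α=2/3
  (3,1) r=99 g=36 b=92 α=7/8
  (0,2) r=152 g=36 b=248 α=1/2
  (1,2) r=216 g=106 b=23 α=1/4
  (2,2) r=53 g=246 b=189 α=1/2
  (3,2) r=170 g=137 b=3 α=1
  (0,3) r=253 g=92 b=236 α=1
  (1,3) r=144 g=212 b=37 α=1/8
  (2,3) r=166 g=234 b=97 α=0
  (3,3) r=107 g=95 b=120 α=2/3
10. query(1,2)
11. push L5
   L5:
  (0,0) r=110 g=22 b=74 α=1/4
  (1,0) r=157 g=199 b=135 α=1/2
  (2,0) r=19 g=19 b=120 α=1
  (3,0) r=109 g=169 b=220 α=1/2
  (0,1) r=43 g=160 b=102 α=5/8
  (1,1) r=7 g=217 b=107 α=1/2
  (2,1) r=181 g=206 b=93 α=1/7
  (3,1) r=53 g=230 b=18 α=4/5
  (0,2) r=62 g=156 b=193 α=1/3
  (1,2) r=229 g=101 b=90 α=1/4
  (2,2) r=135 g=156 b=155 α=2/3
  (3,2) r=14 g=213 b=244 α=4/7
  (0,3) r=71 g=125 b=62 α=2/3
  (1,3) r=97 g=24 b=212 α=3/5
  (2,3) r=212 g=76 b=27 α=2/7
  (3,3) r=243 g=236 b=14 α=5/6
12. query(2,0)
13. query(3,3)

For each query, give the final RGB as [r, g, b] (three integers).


at x=0,y=0 over L1,L2:
L1 α=1/2: [59/2, 35/2, 72]
L2 α=3/4: [593/8, 1343/8, 177/4]
→ [74, 168, 44]

(2,2) stack=L1,L3; from [0,0,0]:
L1 α=5/7: [500/7, 540/7, 445/7]
L3 α=4/5: [6632/35, 808/7, 1369/35]
rounded: [189, 115, 39]

query (2,1) [L1,L3] — begin 0,0,0
+L1 (α=0) → [0, 0, 0]
+L3 (α=6/7) → [612/7, 372/7, 1116/7]
= [87, 53, 159]

query (1,2) [L1,L4] — begin 0,0,0
after L1 α=5/7: [340/7, 960/7, 985/7]
after L4 α=1/4: [633/7, 1811/14, 779/7]
rounded: [90, 129, 111]

at x=2,y=0 over L1,L4,L5:
after L1 α=1/2: [126, 127/2, 111]
after L4 α=1/6: [123, 995/12, 211/2]
after L5 α=1: [19, 19, 120]
rounded: [19, 19, 120]

(3,3) stack=L1,L4,L5; from [0,0,0]:
+L1 (α=2/5) → [292/5, 54, 108/5]
+L4 (α=2/3) → [454/5, 244/3, 436/5]
+L5 (α=5/6) → [6529/30, 1892/9, 131/5]
rounded: [218, 210, 26]


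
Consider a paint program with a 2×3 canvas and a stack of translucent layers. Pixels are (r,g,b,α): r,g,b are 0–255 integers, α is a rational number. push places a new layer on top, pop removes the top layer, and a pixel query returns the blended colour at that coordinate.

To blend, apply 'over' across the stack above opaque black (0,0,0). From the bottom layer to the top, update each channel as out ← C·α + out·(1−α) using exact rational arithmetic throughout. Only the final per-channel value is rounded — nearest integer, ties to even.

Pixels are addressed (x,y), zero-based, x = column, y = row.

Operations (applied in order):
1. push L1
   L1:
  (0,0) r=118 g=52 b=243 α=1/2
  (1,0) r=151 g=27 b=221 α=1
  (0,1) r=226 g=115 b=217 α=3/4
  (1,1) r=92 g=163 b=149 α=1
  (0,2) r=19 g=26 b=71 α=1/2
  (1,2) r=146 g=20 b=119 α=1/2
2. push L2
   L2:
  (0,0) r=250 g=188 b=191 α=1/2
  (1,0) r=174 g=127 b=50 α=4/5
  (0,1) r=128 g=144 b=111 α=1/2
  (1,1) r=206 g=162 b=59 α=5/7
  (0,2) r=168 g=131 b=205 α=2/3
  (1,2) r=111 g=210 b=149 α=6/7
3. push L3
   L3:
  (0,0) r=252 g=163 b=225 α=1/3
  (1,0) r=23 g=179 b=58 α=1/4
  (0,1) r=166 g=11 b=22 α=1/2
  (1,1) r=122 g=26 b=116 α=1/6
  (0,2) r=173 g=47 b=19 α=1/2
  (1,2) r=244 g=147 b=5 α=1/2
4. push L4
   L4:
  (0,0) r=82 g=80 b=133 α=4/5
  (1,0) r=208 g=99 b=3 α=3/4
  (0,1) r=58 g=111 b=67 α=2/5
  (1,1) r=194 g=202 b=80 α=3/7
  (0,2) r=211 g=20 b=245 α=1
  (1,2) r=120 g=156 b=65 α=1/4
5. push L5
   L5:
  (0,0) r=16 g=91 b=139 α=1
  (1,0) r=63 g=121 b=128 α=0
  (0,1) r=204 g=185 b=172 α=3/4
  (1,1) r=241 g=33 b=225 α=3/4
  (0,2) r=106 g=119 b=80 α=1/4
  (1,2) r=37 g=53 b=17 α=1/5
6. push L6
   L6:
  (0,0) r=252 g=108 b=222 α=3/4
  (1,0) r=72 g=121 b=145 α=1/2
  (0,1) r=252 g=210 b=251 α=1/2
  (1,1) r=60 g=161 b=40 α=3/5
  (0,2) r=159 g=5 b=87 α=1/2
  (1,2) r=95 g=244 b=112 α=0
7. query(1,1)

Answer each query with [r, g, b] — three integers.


at x=1,y=1 over L1,L2,L3,L4,L5,L6:
after L1 α=1: [92, 163, 149]
after L2 α=5/7: [1214/7, 1136/7, 593/7]
after L3 α=1/6: [1154/7, 977/7, 1259/14]
after L4 α=3/7: [8690/49, 8150/49, 4198/49]
after L5 α=3/4: [44117/196, 13001/196, 37273/196]
after L6 α=3/5: [61757/490, 12067/98, 49033/490]
rounded: [126, 123, 100]


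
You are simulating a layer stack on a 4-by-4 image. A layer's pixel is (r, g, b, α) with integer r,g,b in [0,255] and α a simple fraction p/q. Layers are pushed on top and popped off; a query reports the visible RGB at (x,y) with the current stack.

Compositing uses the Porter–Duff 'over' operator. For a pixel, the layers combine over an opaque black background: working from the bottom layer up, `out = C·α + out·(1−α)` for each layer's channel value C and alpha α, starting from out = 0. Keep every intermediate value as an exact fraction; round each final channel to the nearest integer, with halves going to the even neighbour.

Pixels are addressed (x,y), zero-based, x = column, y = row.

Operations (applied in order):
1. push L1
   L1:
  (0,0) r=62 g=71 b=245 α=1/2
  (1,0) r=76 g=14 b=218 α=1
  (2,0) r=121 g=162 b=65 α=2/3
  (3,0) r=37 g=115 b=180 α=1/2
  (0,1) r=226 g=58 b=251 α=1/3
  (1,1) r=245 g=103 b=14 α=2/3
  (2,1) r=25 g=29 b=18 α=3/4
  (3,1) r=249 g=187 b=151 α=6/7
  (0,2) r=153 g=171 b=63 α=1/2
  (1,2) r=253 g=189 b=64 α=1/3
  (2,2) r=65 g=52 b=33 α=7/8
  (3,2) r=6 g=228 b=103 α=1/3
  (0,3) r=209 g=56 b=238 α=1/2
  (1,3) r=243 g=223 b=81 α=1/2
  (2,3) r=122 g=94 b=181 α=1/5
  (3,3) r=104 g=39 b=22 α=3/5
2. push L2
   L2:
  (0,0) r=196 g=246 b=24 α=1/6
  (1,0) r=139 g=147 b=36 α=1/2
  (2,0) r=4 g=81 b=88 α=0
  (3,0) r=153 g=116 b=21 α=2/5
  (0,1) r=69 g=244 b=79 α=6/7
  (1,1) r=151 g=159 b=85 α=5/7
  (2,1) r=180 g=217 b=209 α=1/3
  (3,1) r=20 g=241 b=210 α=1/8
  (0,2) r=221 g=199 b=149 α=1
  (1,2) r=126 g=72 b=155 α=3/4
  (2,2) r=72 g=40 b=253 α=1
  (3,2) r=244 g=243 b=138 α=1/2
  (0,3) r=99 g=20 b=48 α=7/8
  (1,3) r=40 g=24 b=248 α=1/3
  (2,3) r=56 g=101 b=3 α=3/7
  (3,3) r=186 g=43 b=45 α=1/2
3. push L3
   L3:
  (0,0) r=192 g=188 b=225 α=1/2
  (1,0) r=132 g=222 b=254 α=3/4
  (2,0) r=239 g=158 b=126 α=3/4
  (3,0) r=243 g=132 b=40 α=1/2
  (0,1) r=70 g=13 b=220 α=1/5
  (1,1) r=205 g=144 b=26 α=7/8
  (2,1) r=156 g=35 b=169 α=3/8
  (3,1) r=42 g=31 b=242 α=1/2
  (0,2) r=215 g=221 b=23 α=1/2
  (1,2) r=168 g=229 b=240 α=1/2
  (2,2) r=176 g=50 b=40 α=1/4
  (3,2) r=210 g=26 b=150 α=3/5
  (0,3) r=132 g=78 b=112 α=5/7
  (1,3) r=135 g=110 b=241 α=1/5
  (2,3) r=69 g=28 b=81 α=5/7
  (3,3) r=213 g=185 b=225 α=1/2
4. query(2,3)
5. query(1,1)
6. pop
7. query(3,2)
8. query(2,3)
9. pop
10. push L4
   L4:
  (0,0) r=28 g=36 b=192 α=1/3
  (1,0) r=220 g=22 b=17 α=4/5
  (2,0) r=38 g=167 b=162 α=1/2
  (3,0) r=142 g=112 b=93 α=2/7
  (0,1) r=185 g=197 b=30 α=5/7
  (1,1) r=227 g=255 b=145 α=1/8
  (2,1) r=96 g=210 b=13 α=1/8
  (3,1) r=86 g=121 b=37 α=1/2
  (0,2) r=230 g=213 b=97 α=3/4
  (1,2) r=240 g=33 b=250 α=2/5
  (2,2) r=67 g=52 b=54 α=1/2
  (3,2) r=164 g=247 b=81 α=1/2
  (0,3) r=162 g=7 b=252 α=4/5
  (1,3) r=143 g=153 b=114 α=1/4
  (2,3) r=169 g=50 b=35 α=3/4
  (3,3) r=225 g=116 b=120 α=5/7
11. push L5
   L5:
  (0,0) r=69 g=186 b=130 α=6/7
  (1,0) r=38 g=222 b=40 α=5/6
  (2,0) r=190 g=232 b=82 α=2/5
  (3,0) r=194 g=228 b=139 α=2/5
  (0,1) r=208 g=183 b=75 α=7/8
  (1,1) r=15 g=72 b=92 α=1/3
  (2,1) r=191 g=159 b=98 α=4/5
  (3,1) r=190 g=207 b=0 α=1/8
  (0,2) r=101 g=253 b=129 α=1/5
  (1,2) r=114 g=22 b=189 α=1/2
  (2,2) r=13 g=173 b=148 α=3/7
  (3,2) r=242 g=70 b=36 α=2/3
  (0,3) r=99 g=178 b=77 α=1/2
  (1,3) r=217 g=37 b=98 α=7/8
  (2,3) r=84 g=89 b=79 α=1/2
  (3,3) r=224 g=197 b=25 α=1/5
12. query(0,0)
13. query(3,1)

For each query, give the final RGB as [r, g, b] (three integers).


at x=2,y=3 over L1,L2,L3:
after L1 α=1/5: [122/5, 94/5, 181/5]
after L2 α=3/7: [1328/35, 1891/35, 769/35]
after L3 α=5/7: [14731/245, 8682/245, 15713/245]
→ [60, 35, 64]

at x=1,y=1 over L1,L2,L3:
L1 α=2/3: [490/3, 206/3, 28/3]
L2 α=5/7: [3245/21, 2797/21, 1331/21]
L3 α=7/8: [8345/42, 23965/168, 5153/168]
rounded: [199, 143, 31]

at x=3,y=2 over L1,L2:
after L1 α=1/3: [2, 76, 103/3]
after L2 α=1/2: [123, 319/2, 517/6]
rounded: [123, 160, 86]

at x=2,y=3 over L1,L2:
after L1 α=1/5: [122/5, 94/5, 181/5]
after L2 α=3/7: [1328/35, 1891/35, 769/35]
= [38, 54, 22]

query (0,0) [L1,L4,L5] — begin 0,0,0
after L1 α=1/2: [31, 71/2, 245/2]
after L4 α=1/3: [30, 107/3, 437/3]
after L5 α=6/7: [444/7, 3455/21, 2777/21]
= [63, 165, 132]

query (3,1) [L1,L4,L5] — begin 0,0,0
after L1 α=6/7: [1494/7, 1122/7, 906/7]
after L4 α=1/2: [1048/7, 1969/14, 1165/14]
after L5 α=1/8: [619/4, 2383/16, 1165/16]
→ [155, 149, 73]


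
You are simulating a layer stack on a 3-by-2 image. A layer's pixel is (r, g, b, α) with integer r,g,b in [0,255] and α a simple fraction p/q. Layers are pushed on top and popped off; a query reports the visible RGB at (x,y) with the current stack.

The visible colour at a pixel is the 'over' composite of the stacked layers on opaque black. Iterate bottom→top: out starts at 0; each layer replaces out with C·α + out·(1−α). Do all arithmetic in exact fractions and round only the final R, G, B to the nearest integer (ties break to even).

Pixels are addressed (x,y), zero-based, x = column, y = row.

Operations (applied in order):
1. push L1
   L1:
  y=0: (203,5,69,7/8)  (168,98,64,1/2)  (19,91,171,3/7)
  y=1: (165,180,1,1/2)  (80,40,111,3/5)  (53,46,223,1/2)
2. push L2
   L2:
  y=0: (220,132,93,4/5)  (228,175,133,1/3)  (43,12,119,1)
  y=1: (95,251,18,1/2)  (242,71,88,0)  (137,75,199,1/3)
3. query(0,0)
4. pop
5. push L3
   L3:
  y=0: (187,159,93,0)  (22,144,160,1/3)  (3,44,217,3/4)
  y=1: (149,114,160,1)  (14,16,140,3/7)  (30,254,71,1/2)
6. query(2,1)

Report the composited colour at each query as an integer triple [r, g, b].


at x=0,y=0 over L1,L2:
after L1 α=7/8: [1421/8, 35/8, 483/8]
after L2 α=4/5: [8461/40, 4259/40, 3459/40]
= [212, 106, 86]

at x=2,y=1 over L1,L3:
L1 α=1/2: [53/2, 23, 223/2]
L3 α=1/2: [113/4, 277/2, 365/4]
→ [28, 138, 91]


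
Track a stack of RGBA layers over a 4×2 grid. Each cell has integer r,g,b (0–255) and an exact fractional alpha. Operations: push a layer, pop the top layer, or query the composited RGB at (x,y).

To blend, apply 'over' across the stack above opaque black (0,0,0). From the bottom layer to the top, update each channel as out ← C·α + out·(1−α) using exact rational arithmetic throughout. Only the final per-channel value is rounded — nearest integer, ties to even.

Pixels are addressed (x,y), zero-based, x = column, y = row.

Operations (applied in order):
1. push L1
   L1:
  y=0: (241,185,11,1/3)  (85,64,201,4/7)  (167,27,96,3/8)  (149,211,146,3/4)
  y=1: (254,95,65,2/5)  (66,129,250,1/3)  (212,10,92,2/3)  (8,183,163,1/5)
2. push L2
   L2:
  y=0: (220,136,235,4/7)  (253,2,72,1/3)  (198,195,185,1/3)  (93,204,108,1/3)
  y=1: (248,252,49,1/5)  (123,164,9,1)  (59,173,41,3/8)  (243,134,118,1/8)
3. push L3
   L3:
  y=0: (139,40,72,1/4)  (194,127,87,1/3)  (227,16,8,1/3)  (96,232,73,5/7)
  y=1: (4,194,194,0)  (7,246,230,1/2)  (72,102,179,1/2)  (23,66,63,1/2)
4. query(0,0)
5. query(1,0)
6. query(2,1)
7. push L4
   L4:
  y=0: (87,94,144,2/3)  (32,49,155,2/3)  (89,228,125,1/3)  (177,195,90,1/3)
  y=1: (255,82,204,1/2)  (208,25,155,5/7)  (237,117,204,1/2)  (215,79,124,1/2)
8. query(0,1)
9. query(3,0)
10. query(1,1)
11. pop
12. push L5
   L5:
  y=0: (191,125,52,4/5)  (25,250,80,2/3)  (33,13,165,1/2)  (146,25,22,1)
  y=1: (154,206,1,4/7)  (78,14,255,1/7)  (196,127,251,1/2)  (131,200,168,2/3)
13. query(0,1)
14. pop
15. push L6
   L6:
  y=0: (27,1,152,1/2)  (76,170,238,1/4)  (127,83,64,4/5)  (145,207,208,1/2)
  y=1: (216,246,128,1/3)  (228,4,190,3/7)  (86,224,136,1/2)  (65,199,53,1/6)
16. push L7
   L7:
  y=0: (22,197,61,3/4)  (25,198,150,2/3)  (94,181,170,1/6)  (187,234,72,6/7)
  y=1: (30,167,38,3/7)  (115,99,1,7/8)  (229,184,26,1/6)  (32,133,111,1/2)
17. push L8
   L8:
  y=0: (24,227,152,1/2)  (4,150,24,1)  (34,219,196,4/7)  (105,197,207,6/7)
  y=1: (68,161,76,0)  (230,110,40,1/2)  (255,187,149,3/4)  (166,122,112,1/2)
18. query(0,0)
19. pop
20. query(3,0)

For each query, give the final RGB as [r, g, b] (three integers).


query (0,0) [L1,L2,L3] — begin 0,0,0
L1 α=1/3: [241/3, 185/3, 11/3]
L2 α=4/7: [1121/7, 729/7, 951/7]
L3 α=1/4: [1084/7, 2467/28, 3357/28]
→ [155, 88, 120]

at x=1,y=0 over L1,L2,L3:
after L1 α=4/7: [340/7, 256/7, 804/7]
after L2 α=1/3: [817/7, 526/21, 704/7]
after L3 α=1/3: [2992/21, 3719/63, 2017/21]
→ [142, 59, 96]

(2,1) stack=L1,L2,L3; from [0,0,0]:
+L1 (α=2/3) → [424/3, 20/3, 184/3]
+L2 (α=3/8) → [2651/24, 1657/24, 1289/24]
+L3 (α=1/2) → [4379/48, 4105/48, 5585/48]
= [91, 86, 116]

query (0,1) [L1,L2,L3,L4] — begin 0,0,0
L1 α=2/5: [508/5, 38, 26]
L2 α=1/5: [3272/25, 404/5, 153/5]
L3 α=0: [3272/25, 404/5, 153/5]
L4 α=1/2: [9647/50, 407/5, 1173/10]
rounded: [193, 81, 117]

(3,0) stack=L1,L2,L3,L4; from [0,0,0]:
+L1 (α=3/4) → [447/4, 633/4, 219/2]
+L2 (α=1/3) → [211/2, 347/2, 109]
+L3 (α=5/7) → [691/7, 1507/7, 583/7]
+L4 (α=1/3) → [2621/21, 4379/21, 1796/21]
= [125, 209, 86]

query (1,1) [L1,L2,L3,L4] — begin 0,0,0
+L1 (α=1/3) → [22, 43, 250/3]
+L2 (α=1) → [123, 164, 9]
+L3 (α=1/2) → [65, 205, 239/2]
+L4 (α=5/7) → [1170/7, 535/7, 1014/7]
rounded: [167, 76, 145]

query (0,1) [L1,L2,L3,L5] — begin 0,0,0
+L1 (α=2/5) → [508/5, 38, 26]
+L2 (α=1/5) → [3272/25, 404/5, 153/5]
+L3 (α=0) → [3272/25, 404/5, 153/5]
+L5 (α=4/7) → [25216/175, 5332/35, 479/35]
= [144, 152, 14]

(0,0) stack=L1,L2,L3,L6,L7,L8; from [0,0,0]:
after L1 α=1/3: [241/3, 185/3, 11/3]
after L2 α=4/7: [1121/7, 729/7, 951/7]
after L3 α=1/4: [1084/7, 2467/28, 3357/28]
after L6 α=1/2: [1273/14, 2495/56, 7613/56]
after L7 α=3/4: [2197/56, 35591/224, 17861/224]
after L8 α=1/2: [3541/112, 86439/448, 51909/448]
→ [32, 193, 116]

query (3,0) [L1,L2,L3,L6,L7] — begin 0,0,0
+L1 (α=3/4) → [447/4, 633/4, 219/2]
+L2 (α=1/3) → [211/2, 347/2, 109]
+L3 (α=5/7) → [691/7, 1507/7, 583/7]
+L6 (α=1/2) → [853/7, 1478/7, 2039/14]
+L7 (α=6/7) → [8707/49, 11306/49, 8087/98]
= [178, 231, 83]


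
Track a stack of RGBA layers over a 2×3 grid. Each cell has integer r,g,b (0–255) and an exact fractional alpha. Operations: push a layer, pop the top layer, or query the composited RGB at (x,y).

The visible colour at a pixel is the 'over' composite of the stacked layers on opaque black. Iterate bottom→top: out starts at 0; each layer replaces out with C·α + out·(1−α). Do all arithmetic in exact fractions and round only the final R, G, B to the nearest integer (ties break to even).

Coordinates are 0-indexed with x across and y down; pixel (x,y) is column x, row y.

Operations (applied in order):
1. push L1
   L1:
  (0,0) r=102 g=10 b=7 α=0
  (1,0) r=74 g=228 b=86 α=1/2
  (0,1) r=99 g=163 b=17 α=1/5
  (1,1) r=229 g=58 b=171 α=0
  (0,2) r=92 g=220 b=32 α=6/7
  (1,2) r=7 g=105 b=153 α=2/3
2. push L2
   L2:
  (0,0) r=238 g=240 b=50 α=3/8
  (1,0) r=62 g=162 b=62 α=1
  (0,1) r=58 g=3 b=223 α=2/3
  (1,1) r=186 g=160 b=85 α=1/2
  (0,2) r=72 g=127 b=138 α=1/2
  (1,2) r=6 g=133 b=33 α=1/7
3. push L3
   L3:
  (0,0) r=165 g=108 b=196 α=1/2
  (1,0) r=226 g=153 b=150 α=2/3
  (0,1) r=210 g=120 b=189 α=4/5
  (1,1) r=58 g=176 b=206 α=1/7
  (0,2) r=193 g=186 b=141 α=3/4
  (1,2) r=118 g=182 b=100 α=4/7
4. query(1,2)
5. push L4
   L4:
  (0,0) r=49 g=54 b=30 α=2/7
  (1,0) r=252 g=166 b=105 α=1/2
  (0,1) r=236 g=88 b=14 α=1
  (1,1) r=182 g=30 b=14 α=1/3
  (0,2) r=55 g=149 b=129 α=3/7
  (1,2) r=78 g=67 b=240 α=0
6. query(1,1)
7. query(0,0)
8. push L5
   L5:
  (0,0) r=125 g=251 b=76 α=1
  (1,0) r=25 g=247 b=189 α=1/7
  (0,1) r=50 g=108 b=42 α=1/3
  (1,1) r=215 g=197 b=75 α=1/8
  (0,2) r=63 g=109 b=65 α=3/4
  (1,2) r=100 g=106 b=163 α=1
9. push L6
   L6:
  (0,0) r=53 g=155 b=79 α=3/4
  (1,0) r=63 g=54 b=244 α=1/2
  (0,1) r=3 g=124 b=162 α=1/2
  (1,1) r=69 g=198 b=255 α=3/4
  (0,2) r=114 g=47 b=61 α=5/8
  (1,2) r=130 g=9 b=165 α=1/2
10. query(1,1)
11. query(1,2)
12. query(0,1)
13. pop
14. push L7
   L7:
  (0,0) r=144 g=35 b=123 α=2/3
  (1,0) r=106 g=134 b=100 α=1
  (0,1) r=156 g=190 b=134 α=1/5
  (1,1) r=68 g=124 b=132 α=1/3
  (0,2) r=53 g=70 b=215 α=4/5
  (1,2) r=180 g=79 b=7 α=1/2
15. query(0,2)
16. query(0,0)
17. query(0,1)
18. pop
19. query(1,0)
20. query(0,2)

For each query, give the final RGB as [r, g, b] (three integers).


query (1,2) [L1,L2,L3] — begin 0,0,0
after L1 α=2/3: [14/3, 70, 102]
after L2 α=1/7: [34/7, 79, 645/7]
after L3 α=4/7: [3406/49, 965/7, 4735/49]
rounded: [70, 138, 97]

query (1,1) [L1,L2,L3,L4] — begin 0,0,0
after L1 α=0: [0, 0, 0]
after L2 α=1/2: [93, 80, 85/2]
after L3 α=1/7: [88, 656/7, 461/7]
after L4 α=1/3: [358/3, 1522/21, 340/7]
→ [119, 72, 49]

(0,0) stack=L1,L2,L3,L4; from [0,0,0]:
+L1 (α=0) → [0, 0, 0]
+L2 (α=3/8) → [357/4, 90, 75/4]
+L3 (α=1/2) → [1017/8, 99, 859/8]
+L4 (α=2/7) → [5869/56, 603/7, 4775/56]
= [105, 86, 85]

at x=1,y=1 over L1,L2,L3,L4,L5,L6:
after L1 α=0: [0, 0, 0]
after L2 α=1/2: [93, 80, 85/2]
after L3 α=1/7: [88, 656/7, 461/7]
after L4 α=1/3: [358/3, 1522/21, 340/7]
after L5 α=1/8: [3151/24, 2113/24, 415/8]
after L6 α=3/4: [8119/96, 16369/96, 6535/32]
rounded: [85, 171, 204]

query (1,2) [L1,L2,L3,L4,L5,L6] — begin 0,0,0
L1 α=2/3: [14/3, 70, 102]
L2 α=1/7: [34/7, 79, 645/7]
L3 α=4/7: [3406/49, 965/7, 4735/49]
L4 α=0: [3406/49, 965/7, 4735/49]
L5 α=1: [100, 106, 163]
L6 α=1/2: [115, 115/2, 164]
= [115, 58, 164]

(0,1) stack=L1,L2,L3,L4,L5,L6; from [0,0,0]:
+L1 (α=1/5) → [99/5, 163/5, 17/5]
+L2 (α=2/3) → [679/15, 193/15, 749/5]
+L3 (α=4/5) → [13279/75, 7393/75, 4529/25]
+L4 (α=1) → [236, 88, 14]
+L5 (α=1/3) → [174, 284/3, 70/3]
+L6 (α=1/2) → [177/2, 328/3, 278/3]
rounded: [88, 109, 93]

at x=0,y=2 over L1,L2,L3,L4,L5,L7:
+L1 (α=6/7) → [552/7, 1320/7, 192/7]
+L2 (α=1/2) → [528/7, 2209/14, 579/7]
+L3 (α=3/4) → [4581/28, 10021/56, 885/7]
+L4 (α=3/7) → [5736/49, 16279/98, 6249/49]
+L5 (α=3/4) → [14997/196, 48325/392, 3951/49]
+L7 (α=4/5) → [56549/980, 31617/392, 46091/245]
= [58, 81, 188]

(0,0) stack=L1,L2,L3,L4,L5,L7; from [0,0,0]:
after L1 α=0: [0, 0, 0]
after L2 α=3/8: [357/4, 90, 75/4]
after L3 α=1/2: [1017/8, 99, 859/8]
after L4 α=2/7: [5869/56, 603/7, 4775/56]
after L5 α=1: [125, 251, 76]
after L7 α=2/3: [413/3, 107, 322/3]
= [138, 107, 107]

query (0,1) [L1,L2,L3,L4,L5,L7] — begin 0,0,0
L1 α=1/5: [99/5, 163/5, 17/5]
L2 α=2/3: [679/15, 193/15, 749/5]
L3 α=4/5: [13279/75, 7393/75, 4529/25]
L4 α=1: [236, 88, 14]
L5 α=1/3: [174, 284/3, 70/3]
L7 α=1/5: [852/5, 1706/15, 682/15]
= [170, 114, 45]

at x=1,y=0 over L1,L2,L3,L4,L5:
+L1 (α=1/2) → [37, 114, 43]
+L2 (α=1) → [62, 162, 62]
+L3 (α=2/3) → [514/3, 156, 362/3]
+L4 (α=1/2) → [635/3, 161, 677/6]
+L5 (α=1/7) → [185, 1213/7, 866/7]
= [185, 173, 124]

query (0,2) [L1,L2,L3,L4,L5] — begin 0,0,0
L1 α=6/7: [552/7, 1320/7, 192/7]
L2 α=1/2: [528/7, 2209/14, 579/7]
L3 α=3/4: [4581/28, 10021/56, 885/7]
L4 α=3/7: [5736/49, 16279/98, 6249/49]
L5 α=3/4: [14997/196, 48325/392, 3951/49]
→ [77, 123, 81]


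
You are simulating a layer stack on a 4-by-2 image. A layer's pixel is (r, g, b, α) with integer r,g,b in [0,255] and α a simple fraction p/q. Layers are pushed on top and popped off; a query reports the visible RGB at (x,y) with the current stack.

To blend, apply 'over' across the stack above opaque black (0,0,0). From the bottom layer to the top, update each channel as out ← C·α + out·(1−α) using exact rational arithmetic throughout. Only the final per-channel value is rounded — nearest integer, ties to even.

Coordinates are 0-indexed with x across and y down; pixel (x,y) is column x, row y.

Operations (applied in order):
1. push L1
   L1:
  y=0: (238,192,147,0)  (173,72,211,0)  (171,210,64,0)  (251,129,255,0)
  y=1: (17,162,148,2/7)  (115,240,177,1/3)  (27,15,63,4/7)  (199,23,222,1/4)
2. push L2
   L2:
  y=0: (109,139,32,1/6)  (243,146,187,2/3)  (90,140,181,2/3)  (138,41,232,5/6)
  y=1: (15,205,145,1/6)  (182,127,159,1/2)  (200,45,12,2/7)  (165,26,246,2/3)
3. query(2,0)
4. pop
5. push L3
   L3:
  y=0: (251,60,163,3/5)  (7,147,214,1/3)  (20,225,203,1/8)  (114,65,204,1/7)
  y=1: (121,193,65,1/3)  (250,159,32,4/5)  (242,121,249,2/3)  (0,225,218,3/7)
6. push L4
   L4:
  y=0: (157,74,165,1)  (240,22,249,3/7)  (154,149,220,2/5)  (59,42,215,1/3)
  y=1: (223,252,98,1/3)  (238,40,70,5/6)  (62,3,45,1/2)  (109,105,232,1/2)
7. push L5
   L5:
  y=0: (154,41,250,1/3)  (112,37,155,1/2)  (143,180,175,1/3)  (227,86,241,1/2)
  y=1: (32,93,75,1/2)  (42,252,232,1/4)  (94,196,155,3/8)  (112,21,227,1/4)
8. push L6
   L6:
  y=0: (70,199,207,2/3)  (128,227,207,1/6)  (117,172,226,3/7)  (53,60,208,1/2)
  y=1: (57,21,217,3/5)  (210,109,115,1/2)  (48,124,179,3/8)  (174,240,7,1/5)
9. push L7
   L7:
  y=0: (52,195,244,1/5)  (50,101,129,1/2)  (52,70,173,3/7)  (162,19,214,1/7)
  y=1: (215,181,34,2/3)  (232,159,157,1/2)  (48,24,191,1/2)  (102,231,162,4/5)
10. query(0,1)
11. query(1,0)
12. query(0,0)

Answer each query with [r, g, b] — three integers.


(2,0) stack=L1,L2; from [0,0,0]:
L1 α=0: [0, 0, 0]
L2 α=2/3: [60, 280/3, 362/3]
→ [60, 93, 121]

(0,1) stack=L1,L3,L4,L5,L6,L7; from [0,0,0]:
after L1 α=2/7: [34/7, 324/7, 296/7]
after L3 α=1/3: [305/7, 1999/21, 349/7]
after L4 α=1/3: [2171/21, 9290/63, 1384/21]
after L5 α=1/2: [2843/42, 15149/126, 2959/42]
after L6 α=3/5: [6434/105, 19118/315, 3326/21]
after L7 α=2/3: [51584/315, 133148/945, 4754/63]
rounded: [164, 141, 75]

(1,0) stack=L1,L3,L4,L5,L6,L7; from [0,0,0]:
L1 α=0: [0, 0, 0]
L3 α=1/3: [7/3, 49, 214/3]
L4 α=3/7: [2188/21, 262/7, 3097/21]
L5 α=1/2: [2270/21, 521/14, 3176/21]
L6 α=1/6: [7019/63, 5783/84, 20227/126]
L7 α=1/2: [10169/126, 14267/168, 36481/252]
rounded: [81, 85, 145]

(0,0) stack=L1,L3,L4,L5,L6,L7; from [0,0,0]:
L1 α=0: [0, 0, 0]
L3 α=3/5: [753/5, 36, 489/5]
L4 α=1: [157, 74, 165]
L5 α=1/3: [156, 63, 580/3]
L6 α=2/3: [296/3, 461/3, 1822/9]
L7 α=1/5: [268/3, 2429/15, 9484/45]
→ [89, 162, 211]


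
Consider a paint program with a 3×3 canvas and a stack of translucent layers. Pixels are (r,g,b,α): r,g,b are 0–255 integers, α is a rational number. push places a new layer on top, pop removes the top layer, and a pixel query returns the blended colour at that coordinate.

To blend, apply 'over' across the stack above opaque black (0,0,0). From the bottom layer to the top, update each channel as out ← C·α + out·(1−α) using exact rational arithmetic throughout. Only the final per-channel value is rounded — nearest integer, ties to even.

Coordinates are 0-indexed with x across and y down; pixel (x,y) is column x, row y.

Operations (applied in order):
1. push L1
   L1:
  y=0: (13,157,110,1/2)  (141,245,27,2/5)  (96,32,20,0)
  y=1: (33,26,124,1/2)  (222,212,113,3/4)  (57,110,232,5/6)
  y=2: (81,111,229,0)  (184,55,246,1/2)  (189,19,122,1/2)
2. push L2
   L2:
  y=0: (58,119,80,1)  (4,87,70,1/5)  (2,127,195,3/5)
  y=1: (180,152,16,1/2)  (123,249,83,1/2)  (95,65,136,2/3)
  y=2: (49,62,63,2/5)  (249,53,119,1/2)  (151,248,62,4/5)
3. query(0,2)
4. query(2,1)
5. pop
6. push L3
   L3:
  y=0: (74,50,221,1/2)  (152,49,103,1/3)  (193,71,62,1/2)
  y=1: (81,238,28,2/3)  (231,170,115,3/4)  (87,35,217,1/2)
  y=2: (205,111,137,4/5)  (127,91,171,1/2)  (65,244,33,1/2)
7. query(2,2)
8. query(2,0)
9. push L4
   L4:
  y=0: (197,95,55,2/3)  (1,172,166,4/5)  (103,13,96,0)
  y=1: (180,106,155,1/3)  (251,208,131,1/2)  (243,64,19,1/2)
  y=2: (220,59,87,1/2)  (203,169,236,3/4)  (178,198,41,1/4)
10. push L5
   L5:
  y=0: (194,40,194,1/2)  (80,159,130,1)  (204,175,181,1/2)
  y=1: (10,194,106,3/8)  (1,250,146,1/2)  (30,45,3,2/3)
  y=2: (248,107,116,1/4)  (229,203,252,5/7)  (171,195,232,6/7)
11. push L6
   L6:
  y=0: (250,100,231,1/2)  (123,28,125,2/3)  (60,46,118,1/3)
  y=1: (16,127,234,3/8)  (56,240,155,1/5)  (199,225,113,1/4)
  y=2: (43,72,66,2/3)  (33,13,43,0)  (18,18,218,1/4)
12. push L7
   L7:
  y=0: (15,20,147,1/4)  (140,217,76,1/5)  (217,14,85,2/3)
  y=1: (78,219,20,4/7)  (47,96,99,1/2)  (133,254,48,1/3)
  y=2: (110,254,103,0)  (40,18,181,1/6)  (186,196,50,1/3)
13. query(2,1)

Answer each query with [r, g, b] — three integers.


(0,2) stack=L1,L2; from [0,0,0]:
L1 α=0: [0, 0, 0]
L2 α=2/5: [98/5, 124/5, 126/5]
→ [20, 25, 25]

(2,1) stack=L1,L2; from [0,0,0]:
after L1 α=5/6: [95/2, 275/3, 580/3]
after L2 α=2/3: [475/6, 665/9, 1396/9]
rounded: [79, 74, 155]

(2,2) stack=L1,L3; from [0,0,0]:
after L1 α=1/2: [189/2, 19/2, 61]
after L3 α=1/2: [319/4, 507/4, 47]
→ [80, 127, 47]

(2,0) stack=L1,L3; from [0,0,0]:
after L1 α=0: [0, 0, 0]
after L3 α=1/2: [193/2, 71/2, 31]
= [96, 36, 31]

query (2,1) [L1,L3,L4,L5,L6,L7] — begin 0,0,0
after L1 α=5/6: [95/2, 275/3, 580/3]
after L3 α=1/2: [269/4, 190/3, 1231/6]
after L4 α=1/2: [1241/8, 191/3, 1345/12]
after L5 α=2/3: [1721/24, 461/9, 1417/36]
after L6 α=1/4: [3313/32, 284/3, 2773/48]
after L7 α=1/3: [5441/48, 1330/9, 3925/72]
→ [113, 148, 55]


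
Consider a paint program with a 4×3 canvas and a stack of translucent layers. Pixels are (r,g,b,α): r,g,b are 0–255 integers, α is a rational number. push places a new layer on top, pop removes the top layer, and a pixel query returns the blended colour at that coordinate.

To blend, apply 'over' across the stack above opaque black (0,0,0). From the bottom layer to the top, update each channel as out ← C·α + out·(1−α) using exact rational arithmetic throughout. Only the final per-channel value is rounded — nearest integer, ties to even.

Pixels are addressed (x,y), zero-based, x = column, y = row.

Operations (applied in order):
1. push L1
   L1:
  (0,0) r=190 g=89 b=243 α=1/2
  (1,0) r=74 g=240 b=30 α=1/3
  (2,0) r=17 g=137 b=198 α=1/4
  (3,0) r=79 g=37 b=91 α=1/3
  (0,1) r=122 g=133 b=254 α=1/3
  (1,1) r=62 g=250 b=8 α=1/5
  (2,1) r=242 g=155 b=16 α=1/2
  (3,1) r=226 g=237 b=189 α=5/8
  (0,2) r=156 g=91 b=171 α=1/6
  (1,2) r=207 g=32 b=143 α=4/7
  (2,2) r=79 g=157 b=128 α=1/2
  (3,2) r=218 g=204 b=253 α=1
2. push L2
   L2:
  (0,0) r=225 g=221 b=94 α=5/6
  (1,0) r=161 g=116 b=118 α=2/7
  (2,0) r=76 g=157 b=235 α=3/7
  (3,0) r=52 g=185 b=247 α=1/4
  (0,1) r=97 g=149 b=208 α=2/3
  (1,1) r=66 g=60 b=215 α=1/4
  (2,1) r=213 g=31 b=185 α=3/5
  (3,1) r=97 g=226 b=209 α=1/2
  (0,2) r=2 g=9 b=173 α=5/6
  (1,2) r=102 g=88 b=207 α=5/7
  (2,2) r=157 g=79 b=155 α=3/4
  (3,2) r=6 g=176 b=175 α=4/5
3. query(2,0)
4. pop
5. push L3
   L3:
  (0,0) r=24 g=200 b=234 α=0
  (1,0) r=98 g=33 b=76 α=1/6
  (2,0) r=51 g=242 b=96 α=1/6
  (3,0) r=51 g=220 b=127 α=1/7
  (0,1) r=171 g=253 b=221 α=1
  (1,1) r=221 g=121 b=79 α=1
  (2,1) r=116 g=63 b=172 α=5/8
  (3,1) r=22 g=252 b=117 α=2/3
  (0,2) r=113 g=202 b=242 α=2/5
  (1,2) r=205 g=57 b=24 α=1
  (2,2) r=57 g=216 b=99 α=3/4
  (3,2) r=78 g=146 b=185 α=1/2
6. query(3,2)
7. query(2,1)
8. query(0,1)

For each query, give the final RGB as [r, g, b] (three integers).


query (2,0) [L1,L2] — begin 0,0,0
after L1 α=1/4: [17/4, 137/4, 99/2]
after L2 α=3/7: [35, 608/7, 129]
rounded: [35, 87, 129]

at x=3,y=2 over L1,L3:
after L1 α=1: [218, 204, 253]
after L3 α=1/2: [148, 175, 219]
= [148, 175, 219]

(2,1) stack=L1,L3; from [0,0,0]:
after L1 α=1/2: [121, 155/2, 8]
after L3 α=5/8: [943/8, 1095/16, 221/2]
= [118, 68, 110]

query (0,1) [L1,L3] — begin 0,0,0
after L1 α=1/3: [122/3, 133/3, 254/3]
after L3 α=1: [171, 253, 221]
rounded: [171, 253, 221]


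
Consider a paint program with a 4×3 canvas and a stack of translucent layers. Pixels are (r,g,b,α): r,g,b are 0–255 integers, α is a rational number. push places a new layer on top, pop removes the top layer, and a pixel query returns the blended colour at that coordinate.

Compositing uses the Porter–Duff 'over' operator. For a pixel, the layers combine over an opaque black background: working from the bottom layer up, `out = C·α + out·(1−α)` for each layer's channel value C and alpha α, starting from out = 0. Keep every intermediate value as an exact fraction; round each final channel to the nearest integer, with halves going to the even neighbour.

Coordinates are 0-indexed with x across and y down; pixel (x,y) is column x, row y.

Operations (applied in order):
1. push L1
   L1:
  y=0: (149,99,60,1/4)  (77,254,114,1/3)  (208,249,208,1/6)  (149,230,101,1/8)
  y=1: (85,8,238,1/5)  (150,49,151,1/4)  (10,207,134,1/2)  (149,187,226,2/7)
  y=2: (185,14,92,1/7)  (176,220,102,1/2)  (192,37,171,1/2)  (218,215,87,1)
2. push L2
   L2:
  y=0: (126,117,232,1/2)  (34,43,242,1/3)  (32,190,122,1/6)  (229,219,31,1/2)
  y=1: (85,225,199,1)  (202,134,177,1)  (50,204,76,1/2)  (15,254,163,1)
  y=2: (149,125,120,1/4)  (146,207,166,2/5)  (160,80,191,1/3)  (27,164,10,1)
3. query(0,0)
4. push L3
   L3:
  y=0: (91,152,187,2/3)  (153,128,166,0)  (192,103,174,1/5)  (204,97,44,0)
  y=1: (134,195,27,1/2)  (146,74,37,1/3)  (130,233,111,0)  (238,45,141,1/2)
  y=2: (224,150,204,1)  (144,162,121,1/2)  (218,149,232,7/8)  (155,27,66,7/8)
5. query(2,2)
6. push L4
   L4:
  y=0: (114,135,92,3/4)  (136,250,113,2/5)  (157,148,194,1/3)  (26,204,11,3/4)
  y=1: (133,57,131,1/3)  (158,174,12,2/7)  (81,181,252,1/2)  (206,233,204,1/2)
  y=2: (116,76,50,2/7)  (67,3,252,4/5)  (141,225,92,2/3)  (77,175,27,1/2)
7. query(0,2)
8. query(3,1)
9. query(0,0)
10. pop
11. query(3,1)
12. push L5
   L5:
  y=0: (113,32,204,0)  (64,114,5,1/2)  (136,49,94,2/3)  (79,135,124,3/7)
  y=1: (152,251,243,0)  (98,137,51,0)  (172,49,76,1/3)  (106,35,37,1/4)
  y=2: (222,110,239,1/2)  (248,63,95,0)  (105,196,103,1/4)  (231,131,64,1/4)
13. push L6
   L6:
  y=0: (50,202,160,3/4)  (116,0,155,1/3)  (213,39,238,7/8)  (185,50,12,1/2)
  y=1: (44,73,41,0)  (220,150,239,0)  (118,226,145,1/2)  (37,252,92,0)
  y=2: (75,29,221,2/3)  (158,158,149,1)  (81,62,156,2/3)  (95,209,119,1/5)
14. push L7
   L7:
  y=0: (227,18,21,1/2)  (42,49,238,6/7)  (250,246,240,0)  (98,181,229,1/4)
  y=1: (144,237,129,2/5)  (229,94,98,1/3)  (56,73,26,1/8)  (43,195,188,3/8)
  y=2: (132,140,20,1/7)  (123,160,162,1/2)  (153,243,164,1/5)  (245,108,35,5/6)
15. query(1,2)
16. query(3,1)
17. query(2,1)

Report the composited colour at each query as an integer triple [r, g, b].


query (0,0) [L1,L2] — begin 0,0,0
L1 α=1/4: [149/4, 99/4, 15]
L2 α=1/2: [653/8, 567/8, 247/2]
= [82, 71, 124]

query (2,2) [L1,L2,L3] — begin 0,0,0
+L1 (α=1/2) → [96, 37/2, 171/2]
+L2 (α=1/3) → [352/3, 39, 362/3]
+L3 (α=7/8) → [2465/12, 541/4, 2617/12]
rounded: [205, 135, 218]

(0,2) stack=L1,L2,L3,L4; from [0,0,0]:
after L1 α=1/7: [185/7, 2, 92/7]
after L2 α=1/4: [799/14, 131/4, 279/7]
after L3 α=1: [224, 150, 204]
after L4 α=2/7: [1352/7, 902/7, 160]
= [193, 129, 160]

query (3,1) [L1,L2,L3,L4] — begin 0,0,0
after L1 α=2/7: [298/7, 374/7, 452/7]
after L2 α=1: [15, 254, 163]
after L3 α=1/2: [253/2, 299/2, 152]
after L4 α=1/2: [665/4, 765/4, 178]
→ [166, 191, 178]

at x=0,y=0 over L1,L2,L3,L4:
+L1 (α=1/4) → [149/4, 99/4, 15]
+L2 (α=1/2) → [653/8, 567/8, 247/2]
+L3 (α=2/3) → [703/8, 2999/24, 995/6]
+L4 (α=3/4) → [3439/32, 12719/96, 2651/24]
= [107, 132, 110]

query (3,1) [L1,L2,L3] — begin 0,0,0
L1 α=2/7: [298/7, 374/7, 452/7]
L2 α=1: [15, 254, 163]
L3 α=1/2: [253/2, 299/2, 152]
rounded: [126, 150, 152]

(1,2) stack=L1,L2,L3,L5,L6,L7; from [0,0,0]:
after L1 α=1/2: [88, 110, 51]
after L2 α=2/5: [556/5, 744/5, 97]
after L3 α=1/2: [638/5, 777/5, 109]
after L5 α=0: [638/5, 777/5, 109]
after L6 α=1: [158, 158, 149]
after L7 α=1/2: [281/2, 159, 311/2]
rounded: [140, 159, 156]

at x=3,y=1 over L1,L2,L3,L5,L6,L7:
+L1 (α=2/7) → [298/7, 374/7, 452/7]
+L2 (α=1) → [15, 254, 163]
+L3 (α=1/2) → [253/2, 299/2, 152]
+L5 (α=1/4) → [971/8, 967/8, 493/4]
+L6 (α=0) → [971/8, 967/8, 493/4]
+L7 (α=3/8) → [5887/64, 9515/64, 4721/32]
rounded: [92, 149, 148]

(2,1) stack=L1,L2,L3,L5,L6,L7; from [0,0,0]:
after L1 α=1/2: [5, 207/2, 67]
after L2 α=1/2: [55/2, 615/4, 143/2]
after L3 α=0: [55/2, 615/4, 143/2]
after L5 α=1/3: [227/3, 713/6, 73]
after L6 α=1/2: [581/6, 2069/12, 109]
after L7 α=1/8: [4403/48, 15359/96, 789/8]
→ [92, 160, 99]


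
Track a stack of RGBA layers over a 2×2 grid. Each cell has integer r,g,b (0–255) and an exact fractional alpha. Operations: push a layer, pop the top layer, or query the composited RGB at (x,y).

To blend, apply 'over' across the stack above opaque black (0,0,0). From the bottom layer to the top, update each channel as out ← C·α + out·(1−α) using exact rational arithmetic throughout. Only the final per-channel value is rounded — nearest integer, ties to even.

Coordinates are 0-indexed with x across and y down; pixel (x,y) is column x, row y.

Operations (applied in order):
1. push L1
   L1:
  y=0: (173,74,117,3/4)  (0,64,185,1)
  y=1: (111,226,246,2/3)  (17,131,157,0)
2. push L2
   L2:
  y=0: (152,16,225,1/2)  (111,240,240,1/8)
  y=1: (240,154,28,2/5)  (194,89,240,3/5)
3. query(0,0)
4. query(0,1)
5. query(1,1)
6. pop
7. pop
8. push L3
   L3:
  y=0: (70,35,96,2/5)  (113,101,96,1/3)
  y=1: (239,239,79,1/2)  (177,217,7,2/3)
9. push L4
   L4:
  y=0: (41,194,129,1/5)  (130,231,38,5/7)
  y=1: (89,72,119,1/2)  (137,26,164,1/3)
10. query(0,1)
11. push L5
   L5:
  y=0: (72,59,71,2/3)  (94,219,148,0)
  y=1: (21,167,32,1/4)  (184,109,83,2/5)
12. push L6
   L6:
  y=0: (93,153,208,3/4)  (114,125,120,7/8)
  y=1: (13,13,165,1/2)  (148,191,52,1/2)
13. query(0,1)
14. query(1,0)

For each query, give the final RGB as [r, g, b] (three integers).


at x=0,y=0 over L1,L2:
L1 α=3/4: [519/4, 111/2, 351/4]
L2 α=1/2: [1127/8, 143/4, 1251/8]
→ [141, 36, 156]

at x=0,y=1 over L1,L2:
after L1 α=2/3: [74, 452/3, 164]
after L2 α=2/5: [702/5, 152, 548/5]
rounded: [140, 152, 110]

(1,1) stack=L1,L2; from [0,0,0]:
after L1 α=0: [0, 0, 0]
after L2 α=3/5: [582/5, 267/5, 144]
= [116, 53, 144]

at x=0,y=1 over L3,L4:
+L3 (α=1/2) → [239/2, 239/2, 79/2]
+L4 (α=1/2) → [417/4, 383/4, 317/4]
→ [104, 96, 79]

query (0,1) [L3,L4,L5,L6] — begin 0,0,0
L3 α=1/2: [239/2, 239/2, 79/2]
L4 α=1/2: [417/4, 383/4, 317/4]
L5 α=1/4: [1335/16, 1817/16, 1079/16]
L6 α=1/2: [1543/32, 2025/32, 3719/32]
rounded: [48, 63, 116]

query (1,0) [L3,L4,L5,L6] — begin 0,0,0
after L3 α=1/3: [113/3, 101/3, 32]
after L4 α=5/7: [2176/21, 3667/21, 254/7]
after L5 α=0: [2176/21, 3667/21, 254/7]
after L6 α=7/8: [9467/84, 11021/84, 3067/28]
= [113, 131, 110]


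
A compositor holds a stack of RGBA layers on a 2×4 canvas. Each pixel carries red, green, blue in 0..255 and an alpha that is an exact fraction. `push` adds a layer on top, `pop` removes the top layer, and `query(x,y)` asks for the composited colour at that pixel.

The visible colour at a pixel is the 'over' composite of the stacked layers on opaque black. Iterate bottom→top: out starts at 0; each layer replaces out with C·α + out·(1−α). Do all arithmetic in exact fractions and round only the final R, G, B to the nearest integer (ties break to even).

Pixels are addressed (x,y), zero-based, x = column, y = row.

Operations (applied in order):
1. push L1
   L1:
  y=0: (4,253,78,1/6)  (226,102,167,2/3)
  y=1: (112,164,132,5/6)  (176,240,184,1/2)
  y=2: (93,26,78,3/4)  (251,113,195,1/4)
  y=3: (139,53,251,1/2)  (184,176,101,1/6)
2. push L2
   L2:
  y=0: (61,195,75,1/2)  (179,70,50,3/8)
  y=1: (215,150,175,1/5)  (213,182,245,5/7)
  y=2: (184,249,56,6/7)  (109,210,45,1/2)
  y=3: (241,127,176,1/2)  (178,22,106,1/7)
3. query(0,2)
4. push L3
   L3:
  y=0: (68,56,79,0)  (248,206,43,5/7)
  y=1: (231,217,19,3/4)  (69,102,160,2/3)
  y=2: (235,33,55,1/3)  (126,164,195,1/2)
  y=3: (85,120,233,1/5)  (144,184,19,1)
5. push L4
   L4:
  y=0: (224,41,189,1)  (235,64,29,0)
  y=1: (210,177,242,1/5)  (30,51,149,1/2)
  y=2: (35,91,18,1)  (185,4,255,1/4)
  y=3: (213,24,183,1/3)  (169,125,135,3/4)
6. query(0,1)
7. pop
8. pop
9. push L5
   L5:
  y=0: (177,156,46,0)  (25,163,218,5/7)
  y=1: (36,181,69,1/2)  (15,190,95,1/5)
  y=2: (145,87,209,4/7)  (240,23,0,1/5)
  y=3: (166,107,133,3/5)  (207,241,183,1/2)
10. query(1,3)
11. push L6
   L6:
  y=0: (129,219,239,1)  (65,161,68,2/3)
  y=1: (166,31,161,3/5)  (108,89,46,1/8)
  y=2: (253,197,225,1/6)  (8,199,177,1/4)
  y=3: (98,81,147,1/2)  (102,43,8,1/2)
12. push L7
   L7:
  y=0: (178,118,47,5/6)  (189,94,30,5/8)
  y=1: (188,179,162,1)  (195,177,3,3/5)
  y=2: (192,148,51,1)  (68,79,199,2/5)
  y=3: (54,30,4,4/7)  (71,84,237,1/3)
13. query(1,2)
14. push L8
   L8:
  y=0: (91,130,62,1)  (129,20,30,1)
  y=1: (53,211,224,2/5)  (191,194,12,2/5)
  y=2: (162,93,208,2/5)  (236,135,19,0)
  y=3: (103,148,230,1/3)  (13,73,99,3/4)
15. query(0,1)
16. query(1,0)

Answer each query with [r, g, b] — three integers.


at x=0,y=2 over L1,L2:
after L1 α=3/4: [279/4, 39/2, 117/2]
after L2 α=6/7: [4695/28, 3027/14, 789/14]
→ [168, 216, 56]

(0,1) stack=L1,L2,L3,L4; from [0,0,0]:
after L1 α=5/6: [280/3, 410/3, 110]
after L2 α=1/5: [353/3, 418/3, 123]
after L3 α=3/4: [608/3, 2371/12, 45]
after L4 α=1/5: [3062/15, 2902/15, 422/5]
rounded: [204, 193, 84]

query (1,3) [L1,L2,L5] — begin 0,0,0
+L1 (α=1/6) → [92/3, 88/3, 101/6]
+L2 (α=1/7) → [362/7, 198/7, 207/7]
+L5 (α=1/2) → [1811/14, 1885/14, 744/7]
→ [129, 135, 106]

at x=1,y=2 over L1,L2,L5,L6,L7:
L1 α=1/4: [251/4, 113/4, 195/4]
L2 α=1/2: [687/8, 953/8, 375/8]
L5 α=1/5: [1167/10, 999/10, 75/2]
L6 α=1/4: [3581/40, 4987/40, 579/8]
L7 α=2/5: [16183/200, 21281/200, 4921/40]
= [81, 106, 123]

at x=0,y=1 over L1,L2,L5,L6,L7,L8:
after L1 α=5/6: [280/3, 410/3, 110]
after L2 α=1/5: [353/3, 418/3, 123]
after L5 α=1/2: [461/6, 961/6, 96]
after L6 α=3/5: [391/3, 248/3, 135]
after L7 α=1: [188, 179, 162]
after L8 α=2/5: [134, 959/5, 934/5]
→ [134, 192, 187]

query (1,0) [L1,L2,L5,L6,L7,L8] — begin 0,0,0
L1 α=2/3: [452/3, 68, 334/3]
L2 α=3/8: [3871/24, 275/4, 265/3]
L5 α=5/7: [5371/84, 1905/14, 3800/21]
L6 α=2/3: [16291/252, 6413/42, 6656/63]
L7 α=5/8: [95671/672, 12993/112, 4903/84]
L8 α=1: [129, 20, 30]
rounded: [129, 20, 30]


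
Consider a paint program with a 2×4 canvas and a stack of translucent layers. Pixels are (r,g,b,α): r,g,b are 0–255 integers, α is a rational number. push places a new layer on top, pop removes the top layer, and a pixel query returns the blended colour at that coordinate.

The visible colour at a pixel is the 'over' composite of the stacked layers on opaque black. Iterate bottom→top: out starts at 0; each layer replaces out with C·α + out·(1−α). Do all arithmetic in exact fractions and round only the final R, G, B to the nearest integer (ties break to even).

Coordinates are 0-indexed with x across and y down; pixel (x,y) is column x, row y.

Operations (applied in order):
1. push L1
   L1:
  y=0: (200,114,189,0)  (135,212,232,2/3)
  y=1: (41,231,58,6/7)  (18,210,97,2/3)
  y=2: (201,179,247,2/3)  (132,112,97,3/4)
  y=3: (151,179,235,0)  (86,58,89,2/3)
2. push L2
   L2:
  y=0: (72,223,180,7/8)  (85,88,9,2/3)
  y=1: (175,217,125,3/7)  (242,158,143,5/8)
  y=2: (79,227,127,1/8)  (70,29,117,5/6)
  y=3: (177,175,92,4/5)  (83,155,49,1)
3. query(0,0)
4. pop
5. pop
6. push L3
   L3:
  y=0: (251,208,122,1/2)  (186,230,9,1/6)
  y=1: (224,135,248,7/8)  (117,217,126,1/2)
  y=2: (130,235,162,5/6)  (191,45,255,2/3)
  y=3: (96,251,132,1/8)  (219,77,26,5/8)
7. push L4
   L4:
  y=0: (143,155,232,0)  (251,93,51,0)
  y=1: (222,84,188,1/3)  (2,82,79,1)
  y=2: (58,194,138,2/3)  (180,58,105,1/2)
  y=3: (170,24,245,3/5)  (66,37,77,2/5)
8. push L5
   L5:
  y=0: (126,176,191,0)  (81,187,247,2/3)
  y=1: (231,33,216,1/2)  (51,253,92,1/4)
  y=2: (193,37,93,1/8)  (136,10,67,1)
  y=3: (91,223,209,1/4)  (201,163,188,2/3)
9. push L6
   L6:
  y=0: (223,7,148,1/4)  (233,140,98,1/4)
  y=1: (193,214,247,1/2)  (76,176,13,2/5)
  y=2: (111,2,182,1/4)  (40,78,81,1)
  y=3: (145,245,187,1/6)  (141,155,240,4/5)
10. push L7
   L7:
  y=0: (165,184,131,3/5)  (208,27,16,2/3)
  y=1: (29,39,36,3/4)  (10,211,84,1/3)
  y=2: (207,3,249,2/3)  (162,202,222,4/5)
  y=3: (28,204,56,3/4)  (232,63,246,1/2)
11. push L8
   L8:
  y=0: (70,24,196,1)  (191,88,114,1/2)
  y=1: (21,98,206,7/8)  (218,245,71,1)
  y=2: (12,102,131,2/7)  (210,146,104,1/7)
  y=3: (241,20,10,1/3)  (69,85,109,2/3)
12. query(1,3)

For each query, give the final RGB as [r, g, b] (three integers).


query (0,0) [L1,L2] — begin 0,0,0
after L1 α=0: [0, 0, 0]
after L2 α=7/8: [63, 1561/8, 315/2]
= [63, 195, 158]

at x=1,y=3 over L3,L4,L5,L6,L7,L8:
+L3 (α=5/8) → [1095/8, 385/8, 65/4]
+L4 (α=2/5) → [4341/40, 1747/40, 811/20]
+L5 (α=2/3) → [6807/40, 4929/40, 2777/20]
+L6 (α=4/5) → [29367/200, 29729/200, 21977/100]
+L7 (α=1/2) → [75767/400, 42329/400, 46577/200]
+L8 (α=2/3) → [130967/1200, 110329/1200, 30059/200]
rounded: [109, 92, 150]
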